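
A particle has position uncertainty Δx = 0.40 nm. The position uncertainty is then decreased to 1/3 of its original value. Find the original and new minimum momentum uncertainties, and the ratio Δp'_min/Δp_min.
Original Δp_min = 1.318 × 10^-25 kg·m/s; new Δp'_min = 3.955 × 10^-25 kg·m/s; ratio Δp'_min/Δp_min = 3.

From the uncertainty principle ΔxΔp ≥ ℏ/2, the minimum momentum uncertainty is Δp_min = ℏ/(2Δx).

Original (Δx = 0.40 nm = 4.000e-10 m):
Δp_min = (1.055e-34 J·s)/(2 × 4.000e-10 m) = 1.318e-25 kg·m/s

When Δx → (1/3)Δx:
Δp'_min = ℏ/(2 × (1/3)Δx) = 3 × ℏ/(2Δx) = 3 × Δp_min
Δp'_min = 3 × 1.318e-25 kg·m/s = 3.955e-25 kg·m/s

Since Δp_min ∝ 1/Δx, when Δx is decreased to 1/3 of its original value, Δp_min increases to 3 times its original value.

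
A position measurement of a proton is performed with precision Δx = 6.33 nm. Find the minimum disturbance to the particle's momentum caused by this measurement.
8.330 × 10^-27 kg·m/s

The uncertainty principle implies that measuring position disturbs momentum:
ΔxΔp ≥ ℏ/2

When we measure position with precision Δx, we necessarily introduce a momentum uncertainty:
Δp ≥ ℏ/(2Δx)
Δp_min = (1.055e-34 J·s) / (2 × 6.330e-09 m)
Δp_min = 8.330e-27 kg·m/s

The more precisely we measure position, the greater the momentum disturbance.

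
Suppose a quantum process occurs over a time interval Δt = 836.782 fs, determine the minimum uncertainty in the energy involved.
393.300 μeV

Using the energy-time uncertainty principle:
ΔEΔt ≥ ℏ/2

The minimum uncertainty in energy is:
ΔE_min = ℏ/(2Δt)
ΔE_min = (1.055e-34 J·s) / (2 × 8.368e-13 s)
ΔE_min = 6.301e-23 J = 393.300 μeV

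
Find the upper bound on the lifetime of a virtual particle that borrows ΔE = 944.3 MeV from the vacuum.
3.485 × 10^-25 s

Using the energy-time uncertainty principle:
ΔEΔt ≥ ℏ/2

For a virtual particle borrowing energy ΔE, the maximum lifetime is:
Δt_max = ℏ/(2ΔE)

Converting energy:
ΔE = 944.3 MeV = 1.513e-10 J

Δt_max = (1.055e-34 J·s) / (2 × 1.513e-10 J)
Δt_max = 3.485e-25 s = 3.485 × 10^-25 s

Virtual particles with higher borrowed energy exist for shorter times.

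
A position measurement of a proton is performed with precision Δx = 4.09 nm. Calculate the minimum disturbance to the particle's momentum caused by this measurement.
1.289 × 10^-26 kg·m/s

The uncertainty principle implies that measuring position disturbs momentum:
ΔxΔp ≥ ℏ/2

When we measure position with precision Δx, we necessarily introduce a momentum uncertainty:
Δp ≥ ℏ/(2Δx)
Δp_min = (1.055e-34 J·s) / (2 × 4.090e-09 m)
Δp_min = 1.289e-26 kg·m/s

The more precisely we measure position, the greater the momentum disturbance.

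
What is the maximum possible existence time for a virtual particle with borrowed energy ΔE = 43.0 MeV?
7.654 ys

Using the energy-time uncertainty principle:
ΔEΔt ≥ ℏ/2

For a virtual particle borrowing energy ΔE, the maximum lifetime is:
Δt_max = ℏ/(2ΔE)

Converting energy:
ΔE = 43.0 MeV = 6.889e-12 J

Δt_max = (1.055e-34 J·s) / (2 × 6.889e-12 J)
Δt_max = 7.654e-24 s = 7.654 ys

Virtual particles with higher borrowed energy exist for shorter times.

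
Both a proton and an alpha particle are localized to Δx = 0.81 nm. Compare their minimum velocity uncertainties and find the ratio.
The proton has the larger minimum velocity uncertainty, by a ratio of 4.0.

For both particles, Δp_min = ℏ/(2Δx) = 6.510e-26 kg·m/s (same for both).

The velocity uncertainty is Δv = Δp/m:
- proton: Δv = 6.510e-26 / 1.673e-27 = 3.892e+01 m/s = 38.919 m/s
- alpha particle: Δv = 6.510e-26 / 6.645e-27 = 9.797e+00 m/s = 9.797 m/s

Ratio: 3.892e+01 / 9.797e+00 = 4.0

The lighter particle has larger velocity uncertainty because Δv ∝ 1/m.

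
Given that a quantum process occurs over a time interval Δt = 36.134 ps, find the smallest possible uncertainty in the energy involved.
9.108 μeV

Using the energy-time uncertainty principle:
ΔEΔt ≥ ℏ/2

The minimum uncertainty in energy is:
ΔE_min = ℏ/(2Δt)
ΔE_min = (1.055e-34 J·s) / (2 × 3.613e-11 s)
ΔE_min = 1.459e-24 J = 9.108 μeV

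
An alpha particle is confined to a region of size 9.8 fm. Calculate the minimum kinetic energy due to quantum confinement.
13.597 keV

Using the uncertainty principle:

1. Position uncertainty: Δx ≈ 9.800e-15 m
2. Minimum momentum uncertainty: Δp = ℏ/(2Δx) = 5.380e-21 kg·m/s
3. Minimum kinetic energy:
   KE = (Δp)²/(2m) = (5.380e-21)²/(2 × 6.645e-27 kg)
   KE = 2.178e-15 J = 13.597 keV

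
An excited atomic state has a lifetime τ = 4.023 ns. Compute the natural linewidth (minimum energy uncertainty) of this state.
81.806 neV

Using the energy-time uncertainty principle:
ΔEΔt ≥ ℏ/2

The lifetime τ represents the time uncertainty Δt.
The natural linewidth (minimum energy uncertainty) is:

ΔE = ℏ/(2τ)
ΔE = (1.055e-34 J·s) / (2 × 4.023e-09 s)
ΔE = 1.311e-26 J = 81.806 neV

This natural linewidth limits the precision of spectroscopic measurements.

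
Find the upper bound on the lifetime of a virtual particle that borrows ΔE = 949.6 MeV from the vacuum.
3.466 × 10^-25 s

Using the energy-time uncertainty principle:
ΔEΔt ≥ ℏ/2

For a virtual particle borrowing energy ΔE, the maximum lifetime is:
Δt_max = ℏ/(2ΔE)

Converting energy:
ΔE = 949.6 MeV = 1.521e-10 J

Δt_max = (1.055e-34 J·s) / (2 × 1.521e-10 J)
Δt_max = 3.466e-25 s = 3.466 × 10^-25 s

Virtual particles with higher borrowed energy exist for shorter times.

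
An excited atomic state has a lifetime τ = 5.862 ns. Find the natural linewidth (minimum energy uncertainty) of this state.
56.142 neV

Using the energy-time uncertainty principle:
ΔEΔt ≥ ℏ/2

The lifetime τ represents the time uncertainty Δt.
The natural linewidth (minimum energy uncertainty) is:

ΔE = ℏ/(2τ)
ΔE = (1.055e-34 J·s) / (2 × 5.862e-09 s)
ΔE = 8.995e-27 J = 56.142 neV

This natural linewidth limits the precision of spectroscopic measurements.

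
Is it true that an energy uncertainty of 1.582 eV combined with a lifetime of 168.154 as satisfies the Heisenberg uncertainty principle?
No, it violates the uncertainty relation.

Calculate the product ΔEΔt:
ΔE = 1.582 eV = 2.535e-19 J
ΔEΔt = (2.535e-19 J) × (1.682e-16 s)
ΔEΔt = 4.262e-35 J·s

Compare to the minimum allowed value ℏ/2:
ℏ/2 = 5.273e-35 J·s

Since ΔEΔt = 4.262e-35 J·s < 5.273e-35 J·s = ℏ/2,
this violates the uncertainty relation.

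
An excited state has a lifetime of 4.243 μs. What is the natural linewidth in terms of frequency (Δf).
18.755 kHz

Using the energy-time uncertainty principle and E = hf:
ΔEΔt ≥ ℏ/2
hΔf·Δt ≥ ℏ/2

The minimum frequency uncertainty is:
Δf = ℏ/(2hτ) = 1/(4πτ)
Δf = 1/(4π × 4.243e-06 s)
Δf = 1.876e+04 Hz = 18.755 kHz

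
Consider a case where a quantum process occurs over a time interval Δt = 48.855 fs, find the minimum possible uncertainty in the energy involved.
6.736 meV

Using the energy-time uncertainty principle:
ΔEΔt ≥ ℏ/2

The minimum uncertainty in energy is:
ΔE_min = ℏ/(2Δt)
ΔE_min = (1.055e-34 J·s) / (2 × 4.885e-14 s)
ΔE_min = 1.079e-21 J = 6.736 meV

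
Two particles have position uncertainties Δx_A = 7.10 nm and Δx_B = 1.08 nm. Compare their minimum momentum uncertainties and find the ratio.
Particle B has the larger minimum momentum uncertainty, by a factor of 6.57.

For each particle, the minimum momentum uncertainty is Δp_min = ℏ/(2Δx):

Particle A: Δp_A = ℏ/(2×7.100e-09 m) = 7.427e-27 kg·m/s
Particle B: Δp_B = ℏ/(2×1.080e-09 m) = 4.882e-26 kg·m/s

Ratio: Δp_B/Δp_A = 6.57

Since Δp_min ∝ 1/Δx, the particle with smaller position uncertainty (B) has larger momentum uncertainty.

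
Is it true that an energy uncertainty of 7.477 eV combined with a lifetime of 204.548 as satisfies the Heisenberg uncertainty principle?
Yes, it satisfies the uncertainty relation.

Calculate the product ΔEΔt:
ΔE = 7.477 eV = 1.198e-18 J
ΔEΔt = (1.198e-18 J) × (2.045e-16 s)
ΔEΔt = 2.450e-34 J·s

Compare to the minimum allowed value ℏ/2:
ℏ/2 = 5.273e-35 J·s

Since ΔEΔt = 2.450e-34 J·s ≥ 5.273e-35 J·s = ℏ/2,
this satisfies the uncertainty relation.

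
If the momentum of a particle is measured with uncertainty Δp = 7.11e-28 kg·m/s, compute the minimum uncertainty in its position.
74.161 nm

Using the Heisenberg uncertainty principle:
ΔxΔp ≥ ℏ/2

The minimum uncertainty in position is:
Δx_min = ℏ/(2Δp)
Δx_min = (1.055e-34 J·s) / (2 × 7.110e-28 kg·m/s)
Δx_min = 7.416e-08 m = 74.161 nm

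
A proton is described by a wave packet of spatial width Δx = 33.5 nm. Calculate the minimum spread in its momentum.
1.574 × 10^-27 kg·m/s

For a wave packet, the spatial width Δx and momentum spread Δp are related by the uncertainty principle:
ΔxΔp ≥ ℏ/2

The minimum momentum spread is:
Δp_min = ℏ/(2Δx)
Δp_min = (1.055e-34 J·s) / (2 × 3.350e-08 m)
Δp_min = 1.574e-27 kg·m/s

A wave packet cannot have both a well-defined position and well-defined momentum.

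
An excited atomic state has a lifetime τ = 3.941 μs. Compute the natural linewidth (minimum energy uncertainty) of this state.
83.508 peV

Using the energy-time uncertainty principle:
ΔEΔt ≥ ℏ/2

The lifetime τ represents the time uncertainty Δt.
The natural linewidth (minimum energy uncertainty) is:

ΔE = ℏ/(2τ)
ΔE = (1.055e-34 J·s) / (2 × 3.941e-06 s)
ΔE = 1.338e-29 J = 83.508 peV

This natural linewidth limits the precision of spectroscopic measurements.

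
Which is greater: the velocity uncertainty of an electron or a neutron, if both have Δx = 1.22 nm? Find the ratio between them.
The electron has the larger minimum velocity uncertainty, by a ratio of 1838.7.

For both particles, Δp_min = ℏ/(2Δx) = 4.322e-26 kg·m/s (same for both).

The velocity uncertainty is Δv = Δp/m:
- electron: Δv = 4.322e-26 / 9.109e-31 = 4.745e+04 m/s = 47.446 km/s
- neutron: Δv = 4.322e-26 / 1.675e-27 = 2.580e+01 m/s = 25.804 m/s

Ratio: 4.745e+04 / 2.580e+01 = 1838.7

The lighter particle has larger velocity uncertainty because Δv ∝ 1/m.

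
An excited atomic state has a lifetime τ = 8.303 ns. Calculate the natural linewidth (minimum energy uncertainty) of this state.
39.637 neV

Using the energy-time uncertainty principle:
ΔEΔt ≥ ℏ/2

The lifetime τ represents the time uncertainty Δt.
The natural linewidth (minimum energy uncertainty) is:

ΔE = ℏ/(2τ)
ΔE = (1.055e-34 J·s) / (2 × 8.303e-09 s)
ΔE = 6.351e-27 J = 39.637 neV

This natural linewidth limits the precision of spectroscopic measurements.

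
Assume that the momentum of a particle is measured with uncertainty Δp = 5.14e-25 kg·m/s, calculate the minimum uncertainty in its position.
102.585 pm

Using the Heisenberg uncertainty principle:
ΔxΔp ≥ ℏ/2

The minimum uncertainty in position is:
Δx_min = ℏ/(2Δp)
Δx_min = (1.055e-34 J·s) / (2 × 5.140e-25 kg·m/s)
Δx_min = 1.026e-10 m = 102.585 pm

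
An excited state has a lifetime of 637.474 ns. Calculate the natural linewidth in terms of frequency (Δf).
124.832 kHz

Using the energy-time uncertainty principle and E = hf:
ΔEΔt ≥ ℏ/2
hΔf·Δt ≥ ℏ/2

The minimum frequency uncertainty is:
Δf = ℏ/(2hτ) = 1/(4πτ)
Δf = 1/(4π × 6.375e-07 s)
Δf = 1.248e+05 Hz = 124.832 kHz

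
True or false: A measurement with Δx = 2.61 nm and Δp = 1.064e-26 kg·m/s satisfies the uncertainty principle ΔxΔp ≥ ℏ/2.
No, it violates the uncertainty principle (impossible measurement).

Calculate the product ΔxΔp:
ΔxΔp = (2.610e-09 m) × (1.064e-26 kg·m/s)
ΔxΔp = 2.777e-35 J·s

Compare to the minimum allowed value ℏ/2:
ℏ/2 = 5.273e-35 J·s

Since ΔxΔp = 2.777e-35 J·s < 5.273e-35 J·s = ℏ/2,
the measurement violates the uncertainty principle.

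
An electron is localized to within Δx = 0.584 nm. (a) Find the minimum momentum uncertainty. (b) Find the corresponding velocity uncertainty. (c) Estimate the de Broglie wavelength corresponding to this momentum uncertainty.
(a) Δp_min = 9.029 × 10^-26 kg·m/s
(b) Δv_min = 99.116 km/s
(c) λ_dB = 7.339 nm

Step-by-step:

(a) From the uncertainty principle:
Δp_min = ℏ/(2Δx) = (1.055e-34 J·s)/(2 × 5.840e-10 m) = 9.029e-26 kg·m/s

(b) The velocity uncertainty:
Δv = Δp/m = (9.029e-26 kg·m/s)/(9.109e-31 kg) = 9.912e+04 m/s = 99.116 km/s

(c) The de Broglie wavelength for this momentum:
λ = h/p = (6.626e-34 J·s)/(9.029e-26 kg·m/s) = 7.339e-09 m = 7.339 nm

Note: The de Broglie wavelength is comparable to the localization size, as expected from wave-particle duality.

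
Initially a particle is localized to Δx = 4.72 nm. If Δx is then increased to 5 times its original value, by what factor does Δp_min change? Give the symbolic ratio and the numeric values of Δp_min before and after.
Original Δp_min = 1.117 × 10^-26 kg·m/s; new Δp'_min = 2.234 × 10^-27 kg·m/s; ratio Δp'_min/Δp_min = 1/5.

From the uncertainty principle ΔxΔp ≥ ℏ/2, the minimum momentum uncertainty is Δp_min = ℏ/(2Δx).

Original (Δx = 4.72 nm = 4.720e-09 m):
Δp_min = (1.055e-34 J·s)/(2 × 4.720e-09 m) = 1.117e-26 kg·m/s

When Δx → 5Δx:
Δp'_min = ℏ/(2 × 5Δx) = (1/5) × ℏ/(2Δx) = (1/5) × Δp_min
Δp'_min = 1/5 × 1.117e-26 kg·m/s = 2.234e-27 kg·m/s

Since Δp_min ∝ 1/Δx, when Δx is increased to 5 times its original value, Δp_min decreases to 1/5 of its original value.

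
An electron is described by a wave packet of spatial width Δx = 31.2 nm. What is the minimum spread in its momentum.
1.690 × 10^-27 kg·m/s

For a wave packet, the spatial width Δx and momentum spread Δp are related by the uncertainty principle:
ΔxΔp ≥ ℏ/2

The minimum momentum spread is:
Δp_min = ℏ/(2Δx)
Δp_min = (1.055e-34 J·s) / (2 × 3.120e-08 m)
Δp_min = 1.690e-27 kg·m/s

A wave packet cannot have both a well-defined position and well-defined momentum.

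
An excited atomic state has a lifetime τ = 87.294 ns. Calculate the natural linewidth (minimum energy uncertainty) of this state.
3.770 neV

Using the energy-time uncertainty principle:
ΔEΔt ≥ ℏ/2

The lifetime τ represents the time uncertainty Δt.
The natural linewidth (minimum energy uncertainty) is:

ΔE = ℏ/(2τ)
ΔE = (1.055e-34 J·s) / (2 × 8.729e-08 s)
ΔE = 6.040e-28 J = 3.770 neV

This natural linewidth limits the precision of spectroscopic measurements.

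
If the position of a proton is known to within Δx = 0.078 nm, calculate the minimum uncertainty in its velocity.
404.160 m/s

Using the Heisenberg uncertainty principle and Δp = mΔv:
ΔxΔp ≥ ℏ/2
Δx(mΔv) ≥ ℏ/2

The minimum uncertainty in velocity is:
Δv_min = ℏ/(2mΔx)
Δv_min = (1.055e-34 J·s) / (2 × 1.673e-27 kg × 7.800e-11 m)
Δv_min = 4.042e+02 m/s = 404.160 m/s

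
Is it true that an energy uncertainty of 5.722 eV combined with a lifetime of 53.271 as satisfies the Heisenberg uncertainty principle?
No, it violates the uncertainty relation.

Calculate the product ΔEΔt:
ΔE = 5.722 eV = 9.168e-19 J
ΔEΔt = (9.168e-19 J) × (5.327e-17 s)
ΔEΔt = 4.884e-35 J·s

Compare to the minimum allowed value ℏ/2:
ℏ/2 = 5.273e-35 J·s

Since ΔEΔt = 4.884e-35 J·s < 5.273e-35 J·s = ℏ/2,
this violates the uncertainty relation.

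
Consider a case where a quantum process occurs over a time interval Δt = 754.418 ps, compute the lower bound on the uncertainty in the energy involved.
436.238 neV

Using the energy-time uncertainty principle:
ΔEΔt ≥ ℏ/2

The minimum uncertainty in energy is:
ΔE_min = ℏ/(2Δt)
ΔE_min = (1.055e-34 J·s) / (2 × 7.544e-10 s)
ΔE_min = 6.989e-26 J = 436.238 neV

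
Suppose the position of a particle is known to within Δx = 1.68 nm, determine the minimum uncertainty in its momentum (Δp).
3.139 × 10^-26 kg·m/s

Using the Heisenberg uncertainty principle:
ΔxΔp ≥ ℏ/2

The minimum uncertainty in momentum is:
Δp_min = ℏ/(2Δx)
Δp_min = (1.055e-34 J·s) / (2 × 1.680e-09 m)
Δp_min = 3.139e-26 kg·m/s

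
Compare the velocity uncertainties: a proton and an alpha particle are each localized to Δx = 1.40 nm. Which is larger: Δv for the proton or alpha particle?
The proton has the larger minimum velocity uncertainty, by a ratio of 4.0.

For both particles, Δp_min = ℏ/(2Δx) = 3.766e-26 kg·m/s (same for both).

The velocity uncertainty is Δv = Δp/m:
- proton: Δv = 3.766e-26 / 1.673e-27 = 2.252e+01 m/s = 22.518 m/s
- alpha particle: Δv = 3.766e-26 / 6.645e-27 = 5.668e+00 m/s = 5.668 m/s

Ratio: 2.252e+01 / 5.668e+00 = 4.0

The lighter particle has larger velocity uncertainty because Δv ∝ 1/m.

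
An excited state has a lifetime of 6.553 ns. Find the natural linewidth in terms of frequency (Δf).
12.144 MHz

Using the energy-time uncertainty principle and E = hf:
ΔEΔt ≥ ℏ/2
hΔf·Δt ≥ ℏ/2

The minimum frequency uncertainty is:
Δf = ℏ/(2hτ) = 1/(4πτ)
Δf = 1/(4π × 6.553e-09 s)
Δf = 1.214e+07 Hz = 12.144 MHz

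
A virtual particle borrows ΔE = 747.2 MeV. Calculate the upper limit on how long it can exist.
4.405 × 10^-25 s

Using the energy-time uncertainty principle:
ΔEΔt ≥ ℏ/2

For a virtual particle borrowing energy ΔE, the maximum lifetime is:
Δt_max = ℏ/(2ΔE)

Converting energy:
ΔE = 747.2 MeV = 1.197e-10 J

Δt_max = (1.055e-34 J·s) / (2 × 1.197e-10 J)
Δt_max = 4.405e-25 s = 4.405 × 10^-25 s

Virtual particles with higher borrowed energy exist for shorter times.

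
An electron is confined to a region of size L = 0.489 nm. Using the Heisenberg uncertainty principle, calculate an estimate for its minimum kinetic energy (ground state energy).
39.833 meV

Using the uncertainty principle to estimate ground state energy:

1. The position uncertainty is approximately the confinement size:
   Δx ≈ L = 4.890e-10 m

2. From ΔxΔp ≥ ℏ/2, the minimum momentum uncertainty is:
   Δp ≈ ℏ/(2L) = 1.078e-25 kg·m/s

3. The kinetic energy is approximately:
   KE ≈ (Δp)²/(2m) = (1.078e-25)²/(2 × 9.109e-31 kg)
   KE ≈ 6.382e-21 J = 39.833 meV

This is an order-of-magnitude estimate of the ground state energy.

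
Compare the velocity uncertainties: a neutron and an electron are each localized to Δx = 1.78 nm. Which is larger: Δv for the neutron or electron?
The electron has the larger minimum velocity uncertainty, by a ratio of 1838.7.

For both particles, Δp_min = ℏ/(2Δx) = 2.962e-26 kg·m/s (same for both).

The velocity uncertainty is Δv = Δp/m:
- neutron: Δv = 2.962e-26 / 1.675e-27 = 1.769e+01 m/s = 17.686 m/s
- electron: Δv = 2.962e-26 / 9.109e-31 = 3.252e+04 m/s = 32.519 km/s

Ratio: 3.252e+04 / 1.769e+01 = 1838.7

The lighter particle has larger velocity uncertainty because Δv ∝ 1/m.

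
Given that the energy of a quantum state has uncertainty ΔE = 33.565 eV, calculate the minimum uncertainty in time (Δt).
9.805 as

Using the energy-time uncertainty principle:
ΔEΔt ≥ ℏ/2

The minimum uncertainty in time is:
Δt_min = ℏ/(2ΔE)
Δt_min = (1.055e-34 J·s) / (2 × 5.378e-18 J)
Δt_min = 9.805e-18 s = 9.805 as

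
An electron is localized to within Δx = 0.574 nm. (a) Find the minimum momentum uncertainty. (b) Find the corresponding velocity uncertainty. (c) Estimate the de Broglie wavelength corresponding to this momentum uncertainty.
(a) Δp_min = 9.186 × 10^-26 kg·m/s
(b) Δv_min = 100.843 km/s
(c) λ_dB = 7.213 nm

Step-by-step:

(a) From the uncertainty principle:
Δp_min = ℏ/(2Δx) = (1.055e-34 J·s)/(2 × 5.740e-10 m) = 9.186e-26 kg·m/s

(b) The velocity uncertainty:
Δv = Δp/m = (9.186e-26 kg·m/s)/(9.109e-31 kg) = 1.008e+05 m/s = 100.843 km/s

(c) The de Broglie wavelength for this momentum:
λ = h/p = (6.626e-34 J·s)/(9.186e-26 kg·m/s) = 7.213e-09 m = 7.213 nm

Note: The de Broglie wavelength is comparable to the localization size, as expected from wave-particle duality.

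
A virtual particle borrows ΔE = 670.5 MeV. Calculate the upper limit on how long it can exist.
4.908 × 10^-25 s

Using the energy-time uncertainty principle:
ΔEΔt ≥ ℏ/2

For a virtual particle borrowing energy ΔE, the maximum lifetime is:
Δt_max = ℏ/(2ΔE)

Converting energy:
ΔE = 670.5 MeV = 1.074e-10 J

Δt_max = (1.055e-34 J·s) / (2 × 1.074e-10 J)
Δt_max = 4.908e-25 s = 4.908 × 10^-25 s

Virtual particles with higher borrowed energy exist for shorter times.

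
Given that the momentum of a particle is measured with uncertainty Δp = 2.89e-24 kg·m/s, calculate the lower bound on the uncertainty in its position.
18.245 pm

Using the Heisenberg uncertainty principle:
ΔxΔp ≥ ℏ/2

The minimum uncertainty in position is:
Δx_min = ℏ/(2Δp)
Δx_min = (1.055e-34 J·s) / (2 × 2.890e-24 kg·m/s)
Δx_min = 1.825e-11 m = 18.245 pm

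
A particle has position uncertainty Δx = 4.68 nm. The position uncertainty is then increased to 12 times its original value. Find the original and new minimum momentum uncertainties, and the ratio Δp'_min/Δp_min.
Original Δp_min = 1.127 × 10^-26 kg·m/s; new Δp'_min = 9.389 × 10^-28 kg·m/s; ratio Δp'_min/Δp_min = 1/12.

From the uncertainty principle ΔxΔp ≥ ℏ/2, the minimum momentum uncertainty is Δp_min = ℏ/(2Δx).

Original (Δx = 4.68 nm = 4.680e-09 m):
Δp_min = (1.055e-34 J·s)/(2 × 4.680e-09 m) = 1.127e-26 kg·m/s

When Δx → 12Δx:
Δp'_min = ℏ/(2 × 12Δx) = (1/12) × ℏ/(2Δx) = (1/12) × Δp_min
Δp'_min = 1/12 × 1.127e-26 kg·m/s = 9.389e-28 kg·m/s

Since Δp_min ∝ 1/Δx, when Δx is increased to 12 times its original value, Δp_min decreases to 1/12 of its original value.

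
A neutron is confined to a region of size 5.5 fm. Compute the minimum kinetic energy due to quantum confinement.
171.250 keV

Using the uncertainty principle:

1. Position uncertainty: Δx ≈ 5.500e-15 m
2. Minimum momentum uncertainty: Δp = ℏ/(2Δx) = 9.587e-21 kg·m/s
3. Minimum kinetic energy:
   KE = (Δp)²/(2m) = (9.587e-21)²/(2 × 1.675e-27 kg)
   KE = 2.744e-14 J = 171.250 keV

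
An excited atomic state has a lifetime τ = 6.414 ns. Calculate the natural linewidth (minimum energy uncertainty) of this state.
51.311 neV

Using the energy-time uncertainty principle:
ΔEΔt ≥ ℏ/2

The lifetime τ represents the time uncertainty Δt.
The natural linewidth (minimum energy uncertainty) is:

ΔE = ℏ/(2τ)
ΔE = (1.055e-34 J·s) / (2 × 6.414e-09 s)
ΔE = 8.221e-27 J = 51.311 neV

This natural linewidth limits the precision of spectroscopic measurements.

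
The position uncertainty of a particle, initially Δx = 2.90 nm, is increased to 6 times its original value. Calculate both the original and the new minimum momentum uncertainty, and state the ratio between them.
Original Δp_min = 1.818 × 10^-26 kg·m/s; new Δp'_min = 3.030 × 10^-27 kg·m/s; ratio Δp'_min/Δp_min = 1/6.

From the uncertainty principle ΔxΔp ≥ ℏ/2, the minimum momentum uncertainty is Δp_min = ℏ/(2Δx).

Original (Δx = 2.90 nm = 2.900e-09 m):
Δp_min = (1.055e-34 J·s)/(2 × 2.900e-09 m) = 1.818e-26 kg·m/s

When Δx → 6Δx:
Δp'_min = ℏ/(2 × 6Δx) = (1/6) × ℏ/(2Δx) = (1/6) × Δp_min
Δp'_min = 1/6 × 1.818e-26 kg·m/s = 3.030e-27 kg·m/s

Since Δp_min ∝ 1/Δx, when Δx is increased to 6 times its original value, Δp_min decreases to 1/6 of its original value.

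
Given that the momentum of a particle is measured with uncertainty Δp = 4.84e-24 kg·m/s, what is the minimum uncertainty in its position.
10.894 pm

Using the Heisenberg uncertainty principle:
ΔxΔp ≥ ℏ/2

The minimum uncertainty in position is:
Δx_min = ℏ/(2Δp)
Δx_min = (1.055e-34 J·s) / (2 × 4.840e-24 kg·m/s)
Δx_min = 1.089e-11 m = 10.894 pm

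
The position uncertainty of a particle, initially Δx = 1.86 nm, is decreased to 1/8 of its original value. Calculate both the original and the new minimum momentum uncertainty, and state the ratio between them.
Original Δp_min = 2.835 × 10^-26 kg·m/s; new Δp'_min = 2.268 × 10^-25 kg·m/s; ratio Δp'_min/Δp_min = 8.

From the uncertainty principle ΔxΔp ≥ ℏ/2, the minimum momentum uncertainty is Δp_min = ℏ/(2Δx).

Original (Δx = 1.86 nm = 1.860e-09 m):
Δp_min = (1.055e-34 J·s)/(2 × 1.860e-09 m) = 2.835e-26 kg·m/s

When Δx → (1/8)Δx:
Δp'_min = ℏ/(2 × (1/8)Δx) = 8 × ℏ/(2Δx) = 8 × Δp_min
Δp'_min = 8 × 2.835e-26 kg·m/s = 2.268e-25 kg·m/s

Since Δp_min ∝ 1/Δx, when Δx is decreased to 1/8 of its original value, Δp_min increases to 8 times its original value.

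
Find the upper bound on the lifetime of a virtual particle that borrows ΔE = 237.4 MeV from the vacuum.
1.386 ys

Using the energy-time uncertainty principle:
ΔEΔt ≥ ℏ/2

For a virtual particle borrowing energy ΔE, the maximum lifetime is:
Δt_max = ℏ/(2ΔE)

Converting energy:
ΔE = 237.4 MeV = 3.804e-11 J

Δt_max = (1.055e-34 J·s) / (2 × 3.804e-11 J)
Δt_max = 1.386e-24 s = 1.386 ys

Virtual particles with higher borrowed energy exist for shorter times.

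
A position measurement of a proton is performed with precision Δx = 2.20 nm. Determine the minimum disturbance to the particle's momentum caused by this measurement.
2.397 × 10^-26 kg·m/s

The uncertainty principle implies that measuring position disturbs momentum:
ΔxΔp ≥ ℏ/2

When we measure position with precision Δx, we necessarily introduce a momentum uncertainty:
Δp ≥ ℏ/(2Δx)
Δp_min = (1.055e-34 J·s) / (2 × 2.200e-09 m)
Δp_min = 2.397e-26 kg·m/s

The more precisely we measure position, the greater the momentum disturbance.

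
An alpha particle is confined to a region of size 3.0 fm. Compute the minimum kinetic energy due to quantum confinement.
145.090 keV

Using the uncertainty principle:

1. Position uncertainty: Δx ≈ 3.000e-15 m
2. Minimum momentum uncertainty: Δp = ℏ/(2Δx) = 1.758e-20 kg·m/s
3. Minimum kinetic energy:
   KE = (Δp)²/(2m) = (1.758e-20)²/(2 × 6.645e-27 kg)
   KE = 2.325e-14 J = 145.090 keV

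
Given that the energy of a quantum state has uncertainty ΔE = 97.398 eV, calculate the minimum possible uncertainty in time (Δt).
3.379 as

Using the energy-time uncertainty principle:
ΔEΔt ≥ ℏ/2

The minimum uncertainty in time is:
Δt_min = ℏ/(2ΔE)
Δt_min = (1.055e-34 J·s) / (2 × 1.560e-17 J)
Δt_min = 3.379e-18 s = 3.379 as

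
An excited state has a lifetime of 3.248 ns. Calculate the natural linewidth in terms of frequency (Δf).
24.500 MHz

Using the energy-time uncertainty principle and E = hf:
ΔEΔt ≥ ℏ/2
hΔf·Δt ≥ ℏ/2

The minimum frequency uncertainty is:
Δf = ℏ/(2hτ) = 1/(4πτ)
Δf = 1/(4π × 3.248e-09 s)
Δf = 2.450e+07 Hz = 24.500 MHz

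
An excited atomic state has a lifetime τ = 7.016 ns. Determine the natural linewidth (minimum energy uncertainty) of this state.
46.908 neV

Using the energy-time uncertainty principle:
ΔEΔt ≥ ℏ/2

The lifetime τ represents the time uncertainty Δt.
The natural linewidth (minimum energy uncertainty) is:

ΔE = ℏ/(2τ)
ΔE = (1.055e-34 J·s) / (2 × 7.016e-09 s)
ΔE = 7.515e-27 J = 46.908 neV

This natural linewidth limits the precision of spectroscopic measurements.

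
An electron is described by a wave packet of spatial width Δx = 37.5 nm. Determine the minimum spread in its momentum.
1.406 × 10^-27 kg·m/s

For a wave packet, the spatial width Δx and momentum spread Δp are related by the uncertainty principle:
ΔxΔp ≥ ℏ/2

The minimum momentum spread is:
Δp_min = ℏ/(2Δx)
Δp_min = (1.055e-34 J·s) / (2 × 3.750e-08 m)
Δp_min = 1.406e-27 kg·m/s

A wave packet cannot have both a well-defined position and well-defined momentum.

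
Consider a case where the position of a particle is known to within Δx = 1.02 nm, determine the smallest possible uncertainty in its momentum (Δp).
5.169 × 10^-26 kg·m/s

Using the Heisenberg uncertainty principle:
ΔxΔp ≥ ℏ/2

The minimum uncertainty in momentum is:
Δp_min = ℏ/(2Δx)
Δp_min = (1.055e-34 J·s) / (2 × 1.020e-09 m)
Δp_min = 5.169e-26 kg·m/s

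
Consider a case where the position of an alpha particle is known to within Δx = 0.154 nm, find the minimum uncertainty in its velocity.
51.529 m/s

Using the Heisenberg uncertainty principle and Δp = mΔv:
ΔxΔp ≥ ℏ/2
Δx(mΔv) ≥ ℏ/2

The minimum uncertainty in velocity is:
Δv_min = ℏ/(2mΔx)
Δv_min = (1.055e-34 J·s) / (2 × 6.645e-27 kg × 1.540e-10 m)
Δv_min = 5.153e+01 m/s = 51.529 m/s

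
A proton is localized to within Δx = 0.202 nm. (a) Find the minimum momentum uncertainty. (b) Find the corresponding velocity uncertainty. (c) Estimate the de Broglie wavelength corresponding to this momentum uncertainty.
(a) Δp_min = 2.610 × 10^-25 kg·m/s
(b) Δv_min = 156.062 m/s
(c) λ_dB = 2.538 nm

Step-by-step:

(a) From the uncertainty principle:
Δp_min = ℏ/(2Δx) = (1.055e-34 J·s)/(2 × 2.020e-10 m) = 2.610e-25 kg·m/s

(b) The velocity uncertainty:
Δv = Δp/m = (2.610e-25 kg·m/s)/(1.673e-27 kg) = 1.561e+02 m/s = 156.062 m/s

(c) The de Broglie wavelength for this momentum:
λ = h/p = (6.626e-34 J·s)/(2.610e-25 kg·m/s) = 2.538e-09 m = 2.538 nm

Note: The de Broglie wavelength is comparable to the localization size, as expected from wave-particle duality.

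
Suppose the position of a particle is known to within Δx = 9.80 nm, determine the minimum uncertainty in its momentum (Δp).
5.380 × 10^-27 kg·m/s

Using the Heisenberg uncertainty principle:
ΔxΔp ≥ ℏ/2

The minimum uncertainty in momentum is:
Δp_min = ℏ/(2Δx)
Δp_min = (1.055e-34 J·s) / (2 × 9.800e-09 m)
Δp_min = 5.380e-27 kg·m/s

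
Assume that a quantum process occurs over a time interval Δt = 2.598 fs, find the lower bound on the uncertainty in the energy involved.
126.677 meV

Using the energy-time uncertainty principle:
ΔEΔt ≥ ℏ/2

The minimum uncertainty in energy is:
ΔE_min = ℏ/(2Δt)
ΔE_min = (1.055e-34 J·s) / (2 × 2.598e-15 s)
ΔE_min = 2.030e-20 J = 126.677 meV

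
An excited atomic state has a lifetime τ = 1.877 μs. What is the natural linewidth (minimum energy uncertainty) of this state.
175.336 peV

Using the energy-time uncertainty principle:
ΔEΔt ≥ ℏ/2

The lifetime τ represents the time uncertainty Δt.
The natural linewidth (minimum energy uncertainty) is:

ΔE = ℏ/(2τ)
ΔE = (1.055e-34 J·s) / (2 × 1.877e-06 s)
ΔE = 2.809e-29 J = 175.336 peV

This natural linewidth limits the precision of spectroscopic measurements.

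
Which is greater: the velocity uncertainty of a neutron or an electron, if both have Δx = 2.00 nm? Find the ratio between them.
The electron has the larger minimum velocity uncertainty, by a ratio of 1838.7.

For both particles, Δp_min = ℏ/(2Δx) = 2.636e-26 kg·m/s (same for both).

The velocity uncertainty is Δv = Δp/m:
- neutron: Δv = 2.636e-26 / 1.675e-27 = 1.574e+01 m/s = 15.741 m/s
- electron: Δv = 2.636e-26 / 9.109e-31 = 2.894e+04 m/s = 28.942 km/s

Ratio: 2.894e+04 / 1.574e+01 = 1838.7

The lighter particle has larger velocity uncertainty because Δv ∝ 1/m.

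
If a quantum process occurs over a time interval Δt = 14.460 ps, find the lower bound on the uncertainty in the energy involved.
22.760 μeV

Using the energy-time uncertainty principle:
ΔEΔt ≥ ℏ/2

The minimum uncertainty in energy is:
ΔE_min = ℏ/(2Δt)
ΔE_min = (1.055e-34 J·s) / (2 × 1.446e-11 s)
ΔE_min = 3.647e-24 J = 22.760 μeV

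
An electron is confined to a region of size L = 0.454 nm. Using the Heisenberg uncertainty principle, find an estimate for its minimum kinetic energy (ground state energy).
46.212 meV

Using the uncertainty principle to estimate ground state energy:

1. The position uncertainty is approximately the confinement size:
   Δx ≈ L = 4.540e-10 m

2. From ΔxΔp ≥ ℏ/2, the minimum momentum uncertainty is:
   Δp ≈ ℏ/(2L) = 1.161e-25 kg·m/s

3. The kinetic energy is approximately:
   KE ≈ (Δp)²/(2m) = (1.161e-25)²/(2 × 9.109e-31 kg)
   KE ≈ 7.404e-21 J = 46.212 meV

This is an order-of-magnitude estimate of the ground state energy.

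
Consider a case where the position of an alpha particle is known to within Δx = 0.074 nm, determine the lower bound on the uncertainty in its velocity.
107.236 m/s

Using the Heisenberg uncertainty principle and Δp = mΔv:
ΔxΔp ≥ ℏ/2
Δx(mΔv) ≥ ℏ/2

The minimum uncertainty in velocity is:
Δv_min = ℏ/(2mΔx)
Δv_min = (1.055e-34 J·s) / (2 × 6.645e-27 kg × 7.400e-11 m)
Δv_min = 1.072e+02 m/s = 107.236 m/s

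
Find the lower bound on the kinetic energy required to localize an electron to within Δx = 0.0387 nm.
6.360 eV

Localizing a particle requires giving it sufficient momentum uncertainty:

1. From uncertainty principle: Δp ≥ ℏ/(2Δx)
   Δp_min = (1.055e-34 J·s) / (2 × 3.870e-11 m)
   Δp_min = 1.362e-24 kg·m/s

2. This momentum uncertainty corresponds to kinetic energy:
   KE ≈ (Δp)²/(2m) = (1.362e-24)²/(2 × 9.109e-31 kg)
   KE = 1.019e-18 J = 6.360 eV

Tighter localization requires more energy.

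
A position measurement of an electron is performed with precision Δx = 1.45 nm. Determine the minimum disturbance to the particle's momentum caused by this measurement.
3.636 × 10^-26 kg·m/s

The uncertainty principle implies that measuring position disturbs momentum:
ΔxΔp ≥ ℏ/2

When we measure position with precision Δx, we necessarily introduce a momentum uncertainty:
Δp ≥ ℏ/(2Δx)
Δp_min = (1.055e-34 J·s) / (2 × 1.450e-09 m)
Δp_min = 3.636e-26 kg·m/s

The more precisely we measure position, the greater the momentum disturbance.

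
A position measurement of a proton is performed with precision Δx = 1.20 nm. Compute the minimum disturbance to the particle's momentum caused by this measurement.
4.394 × 10^-26 kg·m/s

The uncertainty principle implies that measuring position disturbs momentum:
ΔxΔp ≥ ℏ/2

When we measure position with precision Δx, we necessarily introduce a momentum uncertainty:
Δp ≥ ℏ/(2Δx)
Δp_min = (1.055e-34 J·s) / (2 × 1.200e-09 m)
Δp_min = 4.394e-26 kg·m/s

The more precisely we measure position, the greater the momentum disturbance.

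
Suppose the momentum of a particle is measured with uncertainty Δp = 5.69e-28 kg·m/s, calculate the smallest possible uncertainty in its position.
92.669 nm

Using the Heisenberg uncertainty principle:
ΔxΔp ≥ ℏ/2

The minimum uncertainty in position is:
Δx_min = ℏ/(2Δp)
Δx_min = (1.055e-34 J·s) / (2 × 5.690e-28 kg·m/s)
Δx_min = 9.267e-08 m = 92.669 nm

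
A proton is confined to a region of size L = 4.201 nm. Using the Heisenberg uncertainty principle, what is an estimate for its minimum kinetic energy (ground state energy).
293.933 neV

Using the uncertainty principle to estimate ground state energy:

1. The position uncertainty is approximately the confinement size:
   Δx ≈ L = 4.201e-09 m

2. From ΔxΔp ≥ ℏ/2, the minimum momentum uncertainty is:
   Δp ≈ ℏ/(2L) = 1.255e-26 kg·m/s

3. The kinetic energy is approximately:
   KE ≈ (Δp)²/(2m) = (1.255e-26)²/(2 × 1.673e-27 kg)
   KE ≈ 4.709e-26 J = 293.933 neV

This is an order-of-magnitude estimate of the ground state energy.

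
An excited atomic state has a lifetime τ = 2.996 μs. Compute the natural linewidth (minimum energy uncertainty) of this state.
109.848 peV

Using the energy-time uncertainty principle:
ΔEΔt ≥ ℏ/2

The lifetime τ represents the time uncertainty Δt.
The natural linewidth (minimum energy uncertainty) is:

ΔE = ℏ/(2τ)
ΔE = (1.055e-34 J·s) / (2 × 2.996e-06 s)
ΔE = 1.760e-29 J = 109.848 peV

This natural linewidth limits the precision of spectroscopic measurements.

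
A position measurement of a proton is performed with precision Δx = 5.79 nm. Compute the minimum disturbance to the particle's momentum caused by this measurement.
9.107 × 10^-27 kg·m/s

The uncertainty principle implies that measuring position disturbs momentum:
ΔxΔp ≥ ℏ/2

When we measure position with precision Δx, we necessarily introduce a momentum uncertainty:
Δp ≥ ℏ/(2Δx)
Δp_min = (1.055e-34 J·s) / (2 × 5.790e-09 m)
Δp_min = 9.107e-27 kg·m/s

The more precisely we measure position, the greater the momentum disturbance.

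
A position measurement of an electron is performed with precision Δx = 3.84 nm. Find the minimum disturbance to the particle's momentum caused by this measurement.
1.373 × 10^-26 kg·m/s

The uncertainty principle implies that measuring position disturbs momentum:
ΔxΔp ≥ ℏ/2

When we measure position with precision Δx, we necessarily introduce a momentum uncertainty:
Δp ≥ ℏ/(2Δx)
Δp_min = (1.055e-34 J·s) / (2 × 3.840e-09 m)
Δp_min = 1.373e-26 kg·m/s

The more precisely we measure position, the greater the momentum disturbance.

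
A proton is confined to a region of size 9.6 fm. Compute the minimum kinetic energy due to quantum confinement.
56.287 keV

Using the uncertainty principle:

1. Position uncertainty: Δx ≈ 9.600e-15 m
2. Minimum momentum uncertainty: Δp = ℏ/(2Δx) = 5.493e-21 kg·m/s
3. Minimum kinetic energy:
   KE = (Δp)²/(2m) = (5.493e-21)²/(2 × 1.673e-27 kg)
   KE = 9.018e-15 J = 56.287 keV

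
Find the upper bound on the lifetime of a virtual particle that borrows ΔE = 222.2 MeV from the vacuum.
1.481 ys

Using the energy-time uncertainty principle:
ΔEΔt ≥ ℏ/2

For a virtual particle borrowing energy ΔE, the maximum lifetime is:
Δt_max = ℏ/(2ΔE)

Converting energy:
ΔE = 222.2 MeV = 3.560e-11 J

Δt_max = (1.055e-34 J·s) / (2 × 3.560e-11 J)
Δt_max = 1.481e-24 s = 1.481 ys

Virtual particles with higher borrowed energy exist for shorter times.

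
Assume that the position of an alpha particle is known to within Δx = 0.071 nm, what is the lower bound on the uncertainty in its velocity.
111.767 m/s

Using the Heisenberg uncertainty principle and Δp = mΔv:
ΔxΔp ≥ ℏ/2
Δx(mΔv) ≥ ℏ/2

The minimum uncertainty in velocity is:
Δv_min = ℏ/(2mΔx)
Δv_min = (1.055e-34 J·s) / (2 × 6.645e-27 kg × 7.100e-11 m)
Δv_min = 1.118e+02 m/s = 111.767 m/s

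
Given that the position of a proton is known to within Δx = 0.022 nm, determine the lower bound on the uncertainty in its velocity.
1.433 km/s

Using the Heisenberg uncertainty principle and Δp = mΔv:
ΔxΔp ≥ ℏ/2
Δx(mΔv) ≥ ℏ/2

The minimum uncertainty in velocity is:
Δv_min = ℏ/(2mΔx)
Δv_min = (1.055e-34 J·s) / (2 × 1.673e-27 kg × 2.200e-11 m)
Δv_min = 1.433e+03 m/s = 1.433 km/s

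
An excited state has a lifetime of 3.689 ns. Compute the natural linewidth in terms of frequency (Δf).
21.572 MHz

Using the energy-time uncertainty principle and E = hf:
ΔEΔt ≥ ℏ/2
hΔf·Δt ≥ ℏ/2

The minimum frequency uncertainty is:
Δf = ℏ/(2hτ) = 1/(4πτ)
Δf = 1/(4π × 3.689e-09 s)
Δf = 2.157e+07 Hz = 21.572 MHz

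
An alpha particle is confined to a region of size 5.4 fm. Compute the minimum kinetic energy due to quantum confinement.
44.781 keV

Using the uncertainty principle:

1. Position uncertainty: Δx ≈ 5.400e-15 m
2. Minimum momentum uncertainty: Δp = ℏ/(2Δx) = 9.765e-21 kg·m/s
3. Minimum kinetic energy:
   KE = (Δp)²/(2m) = (9.765e-21)²/(2 × 6.645e-27 kg)
   KE = 7.175e-15 J = 44.781 keV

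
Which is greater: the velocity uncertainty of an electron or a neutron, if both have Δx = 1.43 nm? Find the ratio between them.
The electron has the larger minimum velocity uncertainty, by a ratio of 1838.7.

For both particles, Δp_min = ℏ/(2Δx) = 3.687e-26 kg·m/s (same for both).

The velocity uncertainty is Δv = Δp/m:
- electron: Δv = 3.687e-26 / 9.109e-31 = 4.048e+04 m/s = 40.478 km/s
- neutron: Δv = 3.687e-26 / 1.675e-27 = 2.201e+01 m/s = 22.015 m/s

Ratio: 4.048e+04 / 2.201e+01 = 1838.7

The lighter particle has larger velocity uncertainty because Δv ∝ 1/m.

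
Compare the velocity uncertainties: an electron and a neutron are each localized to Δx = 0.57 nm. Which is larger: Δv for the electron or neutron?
The electron has the larger minimum velocity uncertainty, by a ratio of 1838.7.

For both particles, Δp_min = ℏ/(2Δx) = 9.251e-26 kg·m/s (same for both).

The velocity uncertainty is Δv = Δp/m:
- electron: Δv = 9.251e-26 / 9.109e-31 = 1.016e+05 m/s = 101.551 km/s
- neutron: Δv = 9.251e-26 / 1.675e-27 = 5.523e+01 m/s = 55.230 m/s

Ratio: 1.016e+05 / 5.523e+01 = 1838.7

The lighter particle has larger velocity uncertainty because Δv ∝ 1/m.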